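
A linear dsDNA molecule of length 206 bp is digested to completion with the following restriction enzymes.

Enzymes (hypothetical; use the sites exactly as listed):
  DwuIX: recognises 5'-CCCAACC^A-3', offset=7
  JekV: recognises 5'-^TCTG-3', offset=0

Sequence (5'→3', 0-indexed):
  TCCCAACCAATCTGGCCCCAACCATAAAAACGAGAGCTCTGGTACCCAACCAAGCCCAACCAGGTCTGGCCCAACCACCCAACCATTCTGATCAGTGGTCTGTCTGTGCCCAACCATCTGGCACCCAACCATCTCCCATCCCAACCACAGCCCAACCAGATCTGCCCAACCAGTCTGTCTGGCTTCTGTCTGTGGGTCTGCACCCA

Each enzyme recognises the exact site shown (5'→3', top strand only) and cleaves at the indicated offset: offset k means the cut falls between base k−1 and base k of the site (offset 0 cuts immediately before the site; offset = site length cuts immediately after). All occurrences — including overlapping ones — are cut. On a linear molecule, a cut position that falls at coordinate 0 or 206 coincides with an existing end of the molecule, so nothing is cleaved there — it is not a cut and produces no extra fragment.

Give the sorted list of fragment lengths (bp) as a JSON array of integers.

[1,2,2,2,3,3,4,4,4,7,8,8,8,10,10,11,11,12,12,13,13,14,14,14,16]

Site scan:
  DwuIX CCCAACCA/7: at [1, 16, 44, 54, 69, 77, 108, 123, 139, 150, 164] ⇒ [8, 23, 51, 61, 76, 84, 115, 130, 146, 157, 171]
  JekV TCTG/0: at [10, 37, 64, 86, 98, 102, 116, 160, 173, 177, 184, 188, 196] ⇒ [10, 37, 64, 86, 98, 102, 116, 160, 173, 177, 184, 188, 196]

All cut coordinates (distinct, sorted): [8, 10, 23, 37, 51, 61, 64, 76, 84, 86, 98, 102, 115, 116, 130, 146, 157, 160, 171, 173, 177, 184, 188, 196]

Fragment lengths:
  [0,8): 8 bp
  [8,10): 2 bp
  [10,23): 13 bp
  [23,37): 14 bp
  [37,51): 14 bp
  [51,61): 10 bp
  [61,64): 3 bp
  [64,76): 12 bp
  [76,84): 8 bp
  [84,86): 2 bp
  [86,98): 12 bp
  [98,102): 4 bp
  [102,115): 13 bp
  [115,116): 1 bp
  [116,130): 14 bp
  [130,146): 16 bp
  [146,157): 11 bp
  [157,160): 3 bp
  [160,171): 11 bp
  [171,173): 2 bp
  [173,177): 4 bp
  [177,184): 7 bp
  [184,188): 4 bp
  [188,196): 8 bp
  [196,206): 10 bp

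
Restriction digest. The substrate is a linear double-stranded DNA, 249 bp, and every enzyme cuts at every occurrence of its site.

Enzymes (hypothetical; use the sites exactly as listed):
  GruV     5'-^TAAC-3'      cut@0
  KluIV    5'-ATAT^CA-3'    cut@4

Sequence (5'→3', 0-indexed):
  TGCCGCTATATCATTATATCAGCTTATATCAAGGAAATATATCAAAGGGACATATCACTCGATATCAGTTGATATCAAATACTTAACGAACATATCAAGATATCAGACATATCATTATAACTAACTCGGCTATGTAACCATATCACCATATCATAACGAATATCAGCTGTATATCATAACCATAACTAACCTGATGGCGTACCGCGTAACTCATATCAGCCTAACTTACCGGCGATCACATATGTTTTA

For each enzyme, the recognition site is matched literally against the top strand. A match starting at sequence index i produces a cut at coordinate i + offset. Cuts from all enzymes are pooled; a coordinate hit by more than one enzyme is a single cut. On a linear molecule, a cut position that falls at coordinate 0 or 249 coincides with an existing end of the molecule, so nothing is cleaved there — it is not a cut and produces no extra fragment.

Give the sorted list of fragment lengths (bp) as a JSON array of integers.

[2,2,4,4,5,5,6,8,8,8,8,9,9,10,10,10,10,10,11,11,12,13,13,13,20,28]

Per-enzyme occurrences:
  GruV TAAC/0: at [83, 117, 121, 134, 153, 176, 182, 186, 206, 221] ⇒ [83, 117, 121, 134, 153, 176, 182, 186, 206, 221]
  KluIV ATATCA/4: at [7, 15, 25, 38, 51, 61, 71, 91, 99, 108, 139, 147, 159, 170, 212] ⇒ [11, 19, 29, 42, 55, 65, 75, 95, 103, 112, 143, 151, 163, 174, 216]

Pooled cuts: [11, 19, 29, 42, 55, 65, 75, 83, 95, 103, 112, 117, 121, 134, 143, 151, 153, 163, 174, 176, 182, 186, 206, 216, 221]

Fragment lengths:
  [0,11): 11 bp
  [11,19): 8 bp
  [19,29): 10 bp
  [29,42): 13 bp
  [42,55): 13 bp
  [55,65): 10 bp
  [65,75): 10 bp
  [75,83): 8 bp
  [83,95): 12 bp
  [95,103): 8 bp
  [103,112): 9 bp
  [112,117): 5 bp
  [117,121): 4 bp
  [121,134): 13 bp
  [134,143): 9 bp
  [143,151): 8 bp
  [151,153): 2 bp
  [153,163): 10 bp
  [163,174): 11 bp
  [174,176): 2 bp
  [176,182): 6 bp
  [182,186): 4 bp
  [186,206): 20 bp
  [206,216): 10 bp
  [216,221): 5 bp
  [221,249): 28 bp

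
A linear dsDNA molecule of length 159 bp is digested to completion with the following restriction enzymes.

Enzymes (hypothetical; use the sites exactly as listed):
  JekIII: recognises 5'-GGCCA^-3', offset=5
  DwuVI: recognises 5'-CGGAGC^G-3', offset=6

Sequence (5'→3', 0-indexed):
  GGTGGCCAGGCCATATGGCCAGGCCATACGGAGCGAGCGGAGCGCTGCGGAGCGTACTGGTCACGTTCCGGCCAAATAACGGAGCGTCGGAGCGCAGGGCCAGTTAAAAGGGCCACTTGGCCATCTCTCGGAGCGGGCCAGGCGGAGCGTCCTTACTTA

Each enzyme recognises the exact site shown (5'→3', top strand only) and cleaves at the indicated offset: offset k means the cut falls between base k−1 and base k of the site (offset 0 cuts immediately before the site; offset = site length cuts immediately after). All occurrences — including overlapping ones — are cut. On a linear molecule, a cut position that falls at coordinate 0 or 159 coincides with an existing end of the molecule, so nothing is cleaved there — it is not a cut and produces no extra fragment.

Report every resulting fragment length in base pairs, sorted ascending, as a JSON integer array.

Site scan:
  JekIII (GGCCA, off=5): starts [3, 8, 16, 21, 69, 97, 110, 118, 135] → cuts [8, 13, 21, 26, 74, 102, 115, 123, 140]
  DwuVI (CGGAGCG, off=6): starts [28, 37, 47, 79, 87, 128, 142] → cuts [34, 43, 53, 85, 93, 134, 148]

Pooled cuts: [8, 13, 21, 26, 34, 43, 53, 74, 85, 93, 102, 115, 123, 134, 140, 148]

Fragments:
  [0,8): 8 bp
  [8,13): 5 bp
  [13,21): 8 bp
  [21,26): 5 bp
  [26,34): 8 bp
  [34,43): 9 bp
  [43,53): 10 bp
  [53,74): 21 bp
  [74,85): 11 bp
  [85,93): 8 bp
  [93,102): 9 bp
  [102,115): 13 bp
  [115,123): 8 bp
  [123,134): 11 bp
  [134,140): 6 bp
  [140,148): 8 bp
  [148,159): 11 bp

[5,5,6,8,8,8,8,8,8,9,9,10,11,11,11,13,21]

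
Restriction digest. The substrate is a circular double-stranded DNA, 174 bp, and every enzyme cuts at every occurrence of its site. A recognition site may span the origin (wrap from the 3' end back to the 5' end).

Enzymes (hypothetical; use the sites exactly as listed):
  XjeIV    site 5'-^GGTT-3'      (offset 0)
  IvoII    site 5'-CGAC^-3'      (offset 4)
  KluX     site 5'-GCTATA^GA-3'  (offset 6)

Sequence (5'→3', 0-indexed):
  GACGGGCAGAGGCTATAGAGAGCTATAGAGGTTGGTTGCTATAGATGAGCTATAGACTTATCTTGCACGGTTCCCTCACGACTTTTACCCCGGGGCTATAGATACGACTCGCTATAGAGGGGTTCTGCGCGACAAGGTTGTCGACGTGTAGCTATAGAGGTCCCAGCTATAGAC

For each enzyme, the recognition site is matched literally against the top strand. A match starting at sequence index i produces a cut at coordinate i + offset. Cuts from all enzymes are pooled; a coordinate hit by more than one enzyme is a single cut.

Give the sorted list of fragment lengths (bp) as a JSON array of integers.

[2,2,4,4,6,8,8,10,10,10,11,11,13,14,14,14,15,18]

Per-enzyme occurrences:
  XjeIV (GGTT, off=0): starts [29, 33, 68, 120, 135] → cuts [29, 33, 68, 120, 135]
  IvoII (CGAC, off=4): starts [78, 104, 129, 141, 173] → cuts [3, 82, 108, 133, 145]
  KluX (GCTATAGA, off=6): starts [11, 21, 37, 48, 94, 110, 150, 165] → cuts [17, 27, 43, 54, 100, 116, 156, 171]

Pooled cuts: [3, 17, 27, 29, 33, 43, 54, 68, 82, 100, 108, 116, 120, 133, 135, 145, 156, 171]

Fragments:
  3→17: 14 bp
  17→27: 10 bp
  27→29: 2 bp
  29→33: 4 bp
  33→43: 10 bp
  43→54: 11 bp
  54→68: 14 bp
  68→82: 14 bp
  82→100: 18 bp
  100→108: 8 bp
  108→116: 8 bp
  116→120: 4 bp
  120→133: 13 bp
  133→135: 2 bp
  135→145: 10 bp
  145→156: 11 bp
  156→171: 15 bp
  171→3 (wrap): 174-171+3 = 6 bp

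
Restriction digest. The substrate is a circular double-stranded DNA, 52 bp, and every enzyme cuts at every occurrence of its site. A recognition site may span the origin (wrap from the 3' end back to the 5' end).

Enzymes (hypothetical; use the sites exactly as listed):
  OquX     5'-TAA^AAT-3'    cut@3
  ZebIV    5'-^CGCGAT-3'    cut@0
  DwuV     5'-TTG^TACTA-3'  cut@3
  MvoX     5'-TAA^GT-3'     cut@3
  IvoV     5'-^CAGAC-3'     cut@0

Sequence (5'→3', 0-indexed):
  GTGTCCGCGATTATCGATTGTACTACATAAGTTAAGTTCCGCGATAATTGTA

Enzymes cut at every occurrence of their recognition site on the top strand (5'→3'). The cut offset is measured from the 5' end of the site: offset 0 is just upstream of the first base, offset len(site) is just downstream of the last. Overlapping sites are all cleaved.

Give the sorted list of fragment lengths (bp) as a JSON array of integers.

[4,5,10,15,18]

Per-enzyme occurrences:
  OquX (TAAAAT, off=3): no sites
  ZebIV (CGCGAT, off=0): starts [5, 39] → cuts [5, 39]
  DwuV (TTGTACTA, off=3): starts [17] → cuts [20]
  MvoX (TAAGT, off=3): starts [27, 32] → cuts [30, 35]
  IvoV (CAGAC, off=0): no sites

All cut coordinates (distinct, sorted): [5, 20, 30, 35, 39]

Fragment lengths:
  5→20: 15 bp
  20→30: 10 bp
  30→35: 5 bp
  35→39: 4 bp
  39→5 (wrap): 52-39+5 = 18 bp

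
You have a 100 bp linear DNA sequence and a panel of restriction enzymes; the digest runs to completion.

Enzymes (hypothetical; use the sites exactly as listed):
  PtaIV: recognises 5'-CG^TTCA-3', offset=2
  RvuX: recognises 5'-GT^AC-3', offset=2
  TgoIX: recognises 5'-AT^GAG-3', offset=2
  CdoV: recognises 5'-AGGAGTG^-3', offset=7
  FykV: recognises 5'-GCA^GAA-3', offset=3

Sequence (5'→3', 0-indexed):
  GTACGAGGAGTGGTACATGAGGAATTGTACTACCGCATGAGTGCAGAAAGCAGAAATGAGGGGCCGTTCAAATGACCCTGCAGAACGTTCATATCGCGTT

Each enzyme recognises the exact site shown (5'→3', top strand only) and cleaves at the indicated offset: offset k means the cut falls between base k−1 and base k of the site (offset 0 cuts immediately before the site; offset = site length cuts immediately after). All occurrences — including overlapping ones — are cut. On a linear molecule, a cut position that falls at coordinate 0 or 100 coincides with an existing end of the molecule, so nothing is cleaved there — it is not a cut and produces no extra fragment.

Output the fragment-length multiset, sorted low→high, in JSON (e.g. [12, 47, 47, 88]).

Per-enzyme occurrences:
  PtaIV (CGTTCA, off=2): starts [64, 85] → cuts [66, 87]
  RvuX (GTAC, off=2): starts [0, 12, 26] → cuts [2, 14, 28]
  TgoIX (ATGAG, off=2): starts [16, 36, 55] → cuts [18, 38, 57]
  CdoV (AGGAGTG, off=7): starts [5] → cuts [12]
  FykV (GCAGAA, off=3): starts [42, 49, 79] → cuts [45, 52, 82]

Pooled cuts: [2, 12, 14, 18, 28, 38, 45, 52, 57, 66, 82, 87]

Fragment lengths:
  [0,2): 2 bp
  [2,12): 10 bp
  [12,14): 2 bp
  [14,18): 4 bp
  [18,28): 10 bp
  [28,38): 10 bp
  [38,45): 7 bp
  [45,52): 7 bp
  [52,57): 5 bp
  [57,66): 9 bp
  [66,82): 16 bp
  [82,87): 5 bp
  [87,100): 13 bp

[2,2,4,5,5,7,7,9,10,10,10,13,16]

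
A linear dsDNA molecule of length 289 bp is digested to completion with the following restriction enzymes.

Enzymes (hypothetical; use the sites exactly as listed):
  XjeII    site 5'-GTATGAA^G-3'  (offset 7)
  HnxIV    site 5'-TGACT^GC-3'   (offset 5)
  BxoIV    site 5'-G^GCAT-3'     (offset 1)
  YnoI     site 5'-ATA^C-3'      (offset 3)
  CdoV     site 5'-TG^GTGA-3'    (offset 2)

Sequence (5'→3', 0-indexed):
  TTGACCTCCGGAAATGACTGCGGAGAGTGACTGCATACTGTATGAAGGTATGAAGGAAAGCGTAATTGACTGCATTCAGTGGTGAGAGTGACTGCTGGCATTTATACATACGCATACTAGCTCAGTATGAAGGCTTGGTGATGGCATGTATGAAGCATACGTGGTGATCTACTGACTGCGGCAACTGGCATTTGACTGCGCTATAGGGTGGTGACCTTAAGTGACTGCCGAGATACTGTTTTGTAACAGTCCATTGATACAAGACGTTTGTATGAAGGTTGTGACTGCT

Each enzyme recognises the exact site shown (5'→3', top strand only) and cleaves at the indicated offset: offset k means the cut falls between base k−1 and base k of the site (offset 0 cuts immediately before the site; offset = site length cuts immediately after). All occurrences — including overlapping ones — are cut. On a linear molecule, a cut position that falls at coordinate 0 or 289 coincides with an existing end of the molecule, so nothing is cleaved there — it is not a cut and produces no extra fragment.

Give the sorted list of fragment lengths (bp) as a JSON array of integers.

[3,4,4,4,5,5,6,6,6,8,9,9,9,10,10,10,10,11,12,13,13,14,15,16,17,17,19,24]

Site scan:
  XjeII (GTATGAAG, off=7): starts [39, 47, 124, 147, 269] → cuts [46, 54, 131, 154, 276]
  HnxIV (TGACTGC, off=5): starts [14, 27, 66, 88, 172, 192, 221, 281] → cuts [19, 32, 71, 93, 177, 197, 226, 286]
  BxoIV (GGCAT, off=1): starts [96, 142, 186] → cuts [97, 143, 187]
  YnoI (ATAC, off=3): starts [34, 103, 107, 113, 156, 232, 256] → cuts [37, 106, 110, 116, 159, 235, 259]
  CdoV (TGGTGA, off=2): starts [79, 135, 161, 208] → cuts [81, 137, 163, 210]

Pooled cuts: [19, 32, 37, 46, 54, 71, 81, 93, 97, 106, 110, 116, 131, 137, 143, 154, 159, 163, 177, 187, 197, 210, 226, 235, 259, 276, 286]

Fragment lengths:
  [0,19): 19 bp
  [19,32): 13 bp
  [32,37): 5 bp
  [37,46): 9 bp
  [46,54): 8 bp
  [54,71): 17 bp
  [71,81): 10 bp
  [81,93): 12 bp
  [93,97): 4 bp
  [97,106): 9 bp
  [106,110): 4 bp
  [110,116): 6 bp
  [116,131): 15 bp
  [131,137): 6 bp
  [137,143): 6 bp
  [143,154): 11 bp
  [154,159): 5 bp
  [159,163): 4 bp
  [163,177): 14 bp
  [177,187): 10 bp
  [187,197): 10 bp
  [197,210): 13 bp
  [210,226): 16 bp
  [226,235): 9 bp
  [235,259): 24 bp
  [259,276): 17 bp
  [276,286): 10 bp
  [286,289): 3 bp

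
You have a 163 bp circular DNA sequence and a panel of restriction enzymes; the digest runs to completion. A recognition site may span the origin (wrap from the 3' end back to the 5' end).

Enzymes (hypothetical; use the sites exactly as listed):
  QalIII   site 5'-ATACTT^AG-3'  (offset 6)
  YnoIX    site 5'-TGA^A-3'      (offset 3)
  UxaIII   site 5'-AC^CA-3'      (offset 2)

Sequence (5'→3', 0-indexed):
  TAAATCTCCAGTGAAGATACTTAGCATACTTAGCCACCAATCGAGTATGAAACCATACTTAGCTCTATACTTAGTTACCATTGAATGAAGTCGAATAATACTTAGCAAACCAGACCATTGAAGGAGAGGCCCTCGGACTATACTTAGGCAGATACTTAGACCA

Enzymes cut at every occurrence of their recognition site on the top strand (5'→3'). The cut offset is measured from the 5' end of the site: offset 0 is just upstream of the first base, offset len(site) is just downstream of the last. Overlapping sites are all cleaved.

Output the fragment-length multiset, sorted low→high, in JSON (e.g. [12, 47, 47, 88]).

Per-enzyme occurrences:
  QalIII (ATACTTAG, off=6): starts [16, 25, 54, 66, 97, 139, 151] → cuts [22, 31, 60, 72, 103, 145, 157]
  YnoIX (TGAA, off=3): starts [11, 47, 81, 85, 118] → cuts [14, 50, 84, 88, 121]
  UxaIII (ACCA, off=2): starts [35, 51, 76, 108, 113, 159] → cuts [37, 53, 78, 110, 115, 161]

Pooled cuts: [14, 22, 31, 37, 50, 53, 60, 72, 78, 84, 88, 103, 110, 115, 121, 145, 157, 161]

Fragment lengths:
  14→22: 8 bp
  22→31: 9 bp
  31→37: 6 bp
  37→50: 13 bp
  50→53: 3 bp
  53→60: 7 bp
  60→72: 12 bp
  72→78: 6 bp
  78→84: 6 bp
  84→88: 4 bp
  88→103: 15 bp
  103→110: 7 bp
  110→115: 5 bp
  115→121: 6 bp
  121→145: 24 bp
  145→157: 12 bp
  157→161: 4 bp
  161→14 (wrap): 163-161+14 = 16 bp

[3,4,4,5,6,6,6,6,7,7,8,9,12,12,13,15,16,24]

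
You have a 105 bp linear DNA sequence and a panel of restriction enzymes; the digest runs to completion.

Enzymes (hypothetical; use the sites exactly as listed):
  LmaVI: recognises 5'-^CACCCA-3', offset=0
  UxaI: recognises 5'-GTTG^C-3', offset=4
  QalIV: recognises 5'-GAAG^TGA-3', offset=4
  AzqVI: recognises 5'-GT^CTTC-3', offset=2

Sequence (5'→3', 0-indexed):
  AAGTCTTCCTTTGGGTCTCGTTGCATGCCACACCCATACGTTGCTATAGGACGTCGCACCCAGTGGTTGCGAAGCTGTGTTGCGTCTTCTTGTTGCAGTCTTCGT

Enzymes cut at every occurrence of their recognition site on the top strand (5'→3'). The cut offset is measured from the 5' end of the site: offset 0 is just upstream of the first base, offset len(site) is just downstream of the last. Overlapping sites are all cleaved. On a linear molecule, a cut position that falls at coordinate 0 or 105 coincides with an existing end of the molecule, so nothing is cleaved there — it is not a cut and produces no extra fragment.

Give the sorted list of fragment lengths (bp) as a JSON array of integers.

Per-enzyme occurrences:
  LmaVI (CACCCA, off=0): starts [30, 56] → cuts [30, 56]
  UxaI (GTTGC, off=4): starts [19, 39, 65, 78, 91] → cuts [23, 43, 69, 82, 95]
  QalIV (GAAGTGA, off=4): no sites
  AzqVI (GTCTTC, off=2): starts [2, 83, 97] → cuts [4, 85, 99]

All cut coordinates (distinct, sorted): [4, 23, 30, 43, 56, 69, 82, 85, 95, 99]

Fragments:
  [0,4): 4 bp
  [4,23): 19 bp
  [23,30): 7 bp
  [30,43): 13 bp
  [43,56): 13 bp
  [56,69): 13 bp
  [69,82): 13 bp
  [82,85): 3 bp
  [85,95): 10 bp
  [95,99): 4 bp
  [99,105): 6 bp

[3,4,4,6,7,10,13,13,13,13,19]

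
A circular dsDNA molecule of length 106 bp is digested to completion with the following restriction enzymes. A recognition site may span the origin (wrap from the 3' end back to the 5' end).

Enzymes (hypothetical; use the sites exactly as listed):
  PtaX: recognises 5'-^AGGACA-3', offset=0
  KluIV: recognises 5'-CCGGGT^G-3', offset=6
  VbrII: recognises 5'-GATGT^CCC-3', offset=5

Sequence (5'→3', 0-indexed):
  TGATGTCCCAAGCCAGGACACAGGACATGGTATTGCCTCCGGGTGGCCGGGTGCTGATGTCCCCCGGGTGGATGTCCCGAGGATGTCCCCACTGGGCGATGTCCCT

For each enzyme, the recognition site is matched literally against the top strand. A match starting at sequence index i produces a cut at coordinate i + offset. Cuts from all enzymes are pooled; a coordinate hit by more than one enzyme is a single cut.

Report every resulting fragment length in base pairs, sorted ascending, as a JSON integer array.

Scan for sites:
  PtaX AGGACA/0: at [14, 21] ⇒ [14, 21]
  KluIV CCGGGTG/6: at [38, 46, 63] ⇒ [44, 52, 69]
  VbrII GATGTCCC/5: at [1, 55, 70, 81, 97] ⇒ [6, 60, 75, 86, 102]

All cut coordinates (distinct, sorted): [6, 14, 21, 44, 52, 60, 69, 75, 86, 102]

Fragments:
  6→14: 8 bp
  14→21: 7 bp
  21→44: 23 bp
  44→52: 8 bp
  52→60: 8 bp
  60→69: 9 bp
  69→75: 6 bp
  75→86: 11 bp
  86→102: 16 bp
  102→6 (wrap): 106-102+6 = 10 bp

[6,7,8,8,8,9,10,11,16,23]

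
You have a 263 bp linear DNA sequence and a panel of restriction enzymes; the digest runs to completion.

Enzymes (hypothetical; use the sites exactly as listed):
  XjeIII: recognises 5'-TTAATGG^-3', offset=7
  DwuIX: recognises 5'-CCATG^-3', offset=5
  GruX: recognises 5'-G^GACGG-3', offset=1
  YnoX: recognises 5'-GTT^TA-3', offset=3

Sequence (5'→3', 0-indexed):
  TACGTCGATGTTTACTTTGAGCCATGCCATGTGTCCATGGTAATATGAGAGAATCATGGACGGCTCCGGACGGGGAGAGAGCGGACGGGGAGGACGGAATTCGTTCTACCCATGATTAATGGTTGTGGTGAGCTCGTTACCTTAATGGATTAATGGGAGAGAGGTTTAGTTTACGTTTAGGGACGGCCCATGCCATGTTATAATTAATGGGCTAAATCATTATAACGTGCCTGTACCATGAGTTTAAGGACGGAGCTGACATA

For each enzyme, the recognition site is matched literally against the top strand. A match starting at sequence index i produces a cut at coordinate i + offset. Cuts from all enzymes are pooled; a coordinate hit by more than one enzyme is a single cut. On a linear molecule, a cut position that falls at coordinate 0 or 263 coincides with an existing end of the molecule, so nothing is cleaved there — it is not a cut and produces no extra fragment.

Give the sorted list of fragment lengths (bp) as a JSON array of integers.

[4,4,4,5,5,5,6,8,8,8,9,10,10,11,12,13,14,15,15,19,22,26,30]

Per-enzyme occurrences:
  XjeIII TTAATGG/7: at [115, 141, 149, 203] ⇒ [122, 148, 156, 210]
  DwuIX CCATG/5: at [21, 26, 34, 109, 187, 192, 235] ⇒ [26, 31, 39, 114, 192, 197, 240]
  GruX GGACGG/1: at [57, 67, 82, 91, 180, 247] ⇒ [58, 68, 83, 92, 181, 248]
  YnoX GTTTA/3: at [9, 163, 168, 174, 241] ⇒ [12, 166, 171, 177, 244]

Pooled cuts: [12, 26, 31, 39, 58, 68, 83, 92, 114, 122, 148, 156, 166, 171, 177, 181, 192, 197, 210, 240, 244, 248]

Fragments:
  [0,12): 12 bp
  [12,26): 14 bp
  [26,31): 5 bp
  [31,39): 8 bp
  [39,58): 19 bp
  [58,68): 10 bp
  [68,83): 15 bp
  [83,92): 9 bp
  [92,114): 22 bp
  [114,122): 8 bp
  [122,148): 26 bp
  [148,156): 8 bp
  [156,166): 10 bp
  [166,171): 5 bp
  [171,177): 6 bp
  [177,181): 4 bp
  [181,192): 11 bp
  [192,197): 5 bp
  [197,210): 13 bp
  [210,240): 30 bp
  [240,244): 4 bp
  [244,248): 4 bp
  [248,263): 15 bp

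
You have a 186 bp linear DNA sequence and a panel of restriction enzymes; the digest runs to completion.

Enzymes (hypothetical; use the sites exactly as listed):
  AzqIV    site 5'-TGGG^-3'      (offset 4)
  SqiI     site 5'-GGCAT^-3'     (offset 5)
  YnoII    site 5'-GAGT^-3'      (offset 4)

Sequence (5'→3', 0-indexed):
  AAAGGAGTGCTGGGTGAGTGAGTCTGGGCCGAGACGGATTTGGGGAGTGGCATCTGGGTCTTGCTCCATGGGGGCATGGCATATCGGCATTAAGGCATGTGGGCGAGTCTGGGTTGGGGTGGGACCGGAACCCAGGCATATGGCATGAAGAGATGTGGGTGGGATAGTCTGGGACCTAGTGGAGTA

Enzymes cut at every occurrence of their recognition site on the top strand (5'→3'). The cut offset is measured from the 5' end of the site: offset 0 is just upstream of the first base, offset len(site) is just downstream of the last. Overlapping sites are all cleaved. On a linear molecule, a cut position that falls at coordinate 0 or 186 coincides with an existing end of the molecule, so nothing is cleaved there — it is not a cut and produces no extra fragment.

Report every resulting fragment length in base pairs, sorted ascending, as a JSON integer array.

Scan for sites:
  AzqIV TGGG/4: at [10, 24, 40, 54, 68, 99, 109, 114, 119, 155, 159, 169] ⇒ [14, 28, 44, 58, 72, 103, 113, 118, 123, 159, 163, 173]
  SqiI GGCAT/5: at [48, 72, 77, 85, 93, 134, 141] ⇒ [53, 77, 82, 90, 98, 139, 146]
  YnoII GAGT/4: at [4, 15, 19, 44, 104, 181] ⇒ [8, 19, 23, 48, 108, 185]

Pooled cuts: [8, 14, 19, 23, 28, 44, 48, 53, 58, 72, 77, 82, 90, 98, 103, 108, 113, 118, 123, 139, 146, 159, 163, 173, 185]

Fragment lengths:
  [0,8): 8 bp
  [8,14): 6 bp
  [14,19): 5 bp
  [19,23): 4 bp
  [23,28): 5 bp
  [28,44): 16 bp
  [44,48): 4 bp
  [48,53): 5 bp
  [53,58): 5 bp
  [58,72): 14 bp
  [72,77): 5 bp
  [77,82): 5 bp
  [82,90): 8 bp
  [90,98): 8 bp
  [98,103): 5 bp
  [103,108): 5 bp
  [108,113): 5 bp
  [113,118): 5 bp
  [118,123): 5 bp
  [123,139): 16 bp
  [139,146): 7 bp
  [146,159): 13 bp
  [159,163): 4 bp
  [163,173): 10 bp
  [173,185): 12 bp
  [185,186): 1 bp

[1,4,4,4,5,5,5,5,5,5,5,5,5,5,5,6,7,8,8,8,10,12,13,14,16,16]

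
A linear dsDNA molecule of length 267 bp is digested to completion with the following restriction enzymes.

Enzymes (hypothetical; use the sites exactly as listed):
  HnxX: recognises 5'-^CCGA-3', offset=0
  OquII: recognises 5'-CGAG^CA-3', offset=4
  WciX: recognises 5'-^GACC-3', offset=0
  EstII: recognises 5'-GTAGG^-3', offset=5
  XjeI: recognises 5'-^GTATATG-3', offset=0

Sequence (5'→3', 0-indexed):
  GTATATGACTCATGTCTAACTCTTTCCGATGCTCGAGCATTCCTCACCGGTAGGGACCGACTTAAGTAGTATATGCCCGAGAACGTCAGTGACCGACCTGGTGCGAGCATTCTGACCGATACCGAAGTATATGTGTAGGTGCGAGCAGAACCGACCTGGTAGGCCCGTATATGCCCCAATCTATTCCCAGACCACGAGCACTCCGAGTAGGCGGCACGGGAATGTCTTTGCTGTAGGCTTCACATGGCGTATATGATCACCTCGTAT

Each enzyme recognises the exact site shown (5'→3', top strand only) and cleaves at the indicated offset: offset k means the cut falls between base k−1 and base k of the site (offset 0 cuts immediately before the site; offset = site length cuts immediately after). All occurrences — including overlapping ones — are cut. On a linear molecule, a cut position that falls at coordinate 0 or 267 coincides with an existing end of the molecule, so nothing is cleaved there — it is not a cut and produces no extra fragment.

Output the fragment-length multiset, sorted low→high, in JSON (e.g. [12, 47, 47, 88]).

Site scan:
  HnxX CCGA/0: at [25, 56, 76, 92, 115, 121, 150, 202] ⇒ [25, 56, 76, 92, 115, 121, 150, 202]
  OquII CGAGCA/4: at [33, 103, 141, 194] ⇒ [37, 107, 145, 198]
  WciX GACC/0: at [54, 90, 94, 113, 152, 189] ⇒ [54, 90, 94, 113, 152, 189]
  EstII GTAGG/5: at [49, 134, 158, 206, 232] ⇒ [54, 139, 163, 211, 237]
  XjeI GTATATG/0: at [0, 68, 126, 166, 248] ⇒ [68, 126, 166, 248] (position 0 is a terminus of the linear molecule — no cut)

All cut coordinates (distinct, sorted): [25, 37, 54, 56, 68, 76, 90, 92, 94, 107, 113, 115, 121, 126, 139, 145, 150, 152, 163, 166, 189, 198, 202, 211, 237, 248]

Fragment lengths:
  [0,25): 25 bp
  [25,37): 12 bp
  [37,54): 17 bp
  [54,56): 2 bp
  [56,68): 12 bp
  [68,76): 8 bp
  [76,90): 14 bp
  [90,92): 2 bp
  [92,94): 2 bp
  [94,107): 13 bp
  [107,113): 6 bp
  [113,115): 2 bp
  [115,121): 6 bp
  [121,126): 5 bp
  [126,139): 13 bp
  [139,145): 6 bp
  [145,150): 5 bp
  [150,152): 2 bp
  [152,163): 11 bp
  [163,166): 3 bp
  [166,189): 23 bp
  [189,198): 9 bp
  [198,202): 4 bp
  [202,211): 9 bp
  [211,237): 26 bp
  [237,248): 11 bp
  [248,267): 19 bp

[2,2,2,2,2,3,4,5,5,6,6,6,8,9,9,11,11,12,12,13,13,14,17,19,23,25,26]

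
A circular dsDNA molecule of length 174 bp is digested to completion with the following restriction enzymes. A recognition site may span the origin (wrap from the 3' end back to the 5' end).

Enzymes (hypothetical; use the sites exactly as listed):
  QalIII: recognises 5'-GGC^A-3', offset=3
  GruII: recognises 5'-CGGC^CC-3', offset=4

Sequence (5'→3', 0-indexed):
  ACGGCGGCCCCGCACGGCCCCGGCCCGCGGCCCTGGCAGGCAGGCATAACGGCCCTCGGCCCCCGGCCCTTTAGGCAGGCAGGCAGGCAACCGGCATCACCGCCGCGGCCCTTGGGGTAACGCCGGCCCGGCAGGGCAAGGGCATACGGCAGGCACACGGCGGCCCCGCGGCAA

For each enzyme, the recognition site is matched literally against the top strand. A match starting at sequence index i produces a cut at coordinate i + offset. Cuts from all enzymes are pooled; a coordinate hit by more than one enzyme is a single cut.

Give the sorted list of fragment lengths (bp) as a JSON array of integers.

[4,4,4,4,4,4,5,5,6,6,6,7,7,7,7,7,8,8,9,10,10,10,14,18]

Per-enzyme occurrences:
  QalIII GGCA/3: at [34, 38, 42, 73, 77, 81, 85, 92, 129, 134, 140, 147, 151, 169] ⇒ [37, 41, 45, 76, 80, 84, 88, 95, 132, 137, 143, 150, 154, 172]
  GruII CGGCCC/4: at [4, 14, 20, 27, 49, 56, 63, 105, 123, 160] ⇒ [8, 18, 24, 31, 53, 60, 67, 109, 127, 164]

All cut coordinates (distinct, sorted): [8, 18, 24, 31, 37, 41, 45, 53, 60, 67, 76, 80, 84, 88, 95, 109, 127, 132, 137, 143, 150, 154, 164, 172]

Fragments:
  8→18: 10 bp
  18→24: 6 bp
  24→31: 7 bp
  31→37: 6 bp
  37→41: 4 bp
  41→45: 4 bp
  45→53: 8 bp
  53→60: 7 bp
  60→67: 7 bp
  67→76: 9 bp
  76→80: 4 bp
  80→84: 4 bp
  84→88: 4 bp
  88→95: 7 bp
  95→109: 14 bp
  109→127: 18 bp
  127→132: 5 bp
  132→137: 5 bp
  137→143: 6 bp
  143→150: 7 bp
  150→154: 4 bp
  154→164: 10 bp
  164→172: 8 bp
  172→8 (wrap): 174-172+8 = 10 bp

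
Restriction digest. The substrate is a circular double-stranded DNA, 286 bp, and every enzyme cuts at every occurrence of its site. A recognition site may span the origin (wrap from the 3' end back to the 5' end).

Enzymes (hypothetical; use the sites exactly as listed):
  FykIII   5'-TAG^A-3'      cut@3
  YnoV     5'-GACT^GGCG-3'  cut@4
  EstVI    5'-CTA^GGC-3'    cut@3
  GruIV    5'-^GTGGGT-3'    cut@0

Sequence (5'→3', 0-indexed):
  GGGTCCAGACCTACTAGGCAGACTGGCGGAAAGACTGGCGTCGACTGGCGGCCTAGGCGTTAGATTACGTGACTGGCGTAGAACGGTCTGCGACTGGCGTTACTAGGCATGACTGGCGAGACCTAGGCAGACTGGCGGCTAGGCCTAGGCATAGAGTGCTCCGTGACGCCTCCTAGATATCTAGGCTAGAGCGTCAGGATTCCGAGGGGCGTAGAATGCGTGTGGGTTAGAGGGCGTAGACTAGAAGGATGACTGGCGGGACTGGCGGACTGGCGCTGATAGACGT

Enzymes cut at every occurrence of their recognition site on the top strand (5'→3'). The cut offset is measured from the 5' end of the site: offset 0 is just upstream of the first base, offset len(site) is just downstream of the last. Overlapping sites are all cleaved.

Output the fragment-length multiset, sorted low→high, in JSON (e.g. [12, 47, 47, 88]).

Per-enzyme occurrences:
  FykIII TAGA/3: at [60, 78, 151, 173, 186, 211, 227, 236, 241, 279] ⇒ [63, 81, 154, 176, 189, 214, 230, 239, 244, 282]
  YnoV GACTGGCG/4: at [20, 32, 42, 70, 91, 110, 129, 250, 259, 267] ⇒ [24, 36, 46, 74, 95, 114, 133, 254, 263, 271]
  EstVI CTAGGC/3: at [13, 52, 102, 122, 138, 144, 180] ⇒ [16, 55, 105, 125, 141, 147, 183]
  GruIV GTGGGT/0: at [221, 284] ⇒ [221, 284]

Pooled cuts: [16, 24, 36, 46, 55, 63, 74, 81, 95, 105, 114, 125, 133, 141, 147, 154, 176, 183, 189, 214, 221, 230, 239, 244, 254, 263, 271, 282, 284]

Fragments:
  16→24: 8 bp
  24→36: 12 bp
  36→46: 10 bp
  46→55: 9 bp
  55→63: 8 bp
  63→74: 11 bp
  74→81: 7 bp
  81→95: 14 bp
  95→105: 10 bp
  105→114: 9 bp
  114→125: 11 bp
  125→133: 8 bp
  133→141: 8 bp
  141→147: 6 bp
  147→154: 7 bp
  154→176: 22 bp
  176→183: 7 bp
  183→189: 6 bp
  189→214: 25 bp
  214→221: 7 bp
  221→230: 9 bp
  230→239: 9 bp
  239→244: 5 bp
  244→254: 10 bp
  254→263: 9 bp
  263→271: 8 bp
  271→282: 11 bp
  282→284: 2 bp
  284→16 (wrap): 286-284+16 = 18 bp

[2,5,6,6,7,7,7,7,8,8,8,8,8,9,9,9,9,9,10,10,10,11,11,11,12,14,18,22,25]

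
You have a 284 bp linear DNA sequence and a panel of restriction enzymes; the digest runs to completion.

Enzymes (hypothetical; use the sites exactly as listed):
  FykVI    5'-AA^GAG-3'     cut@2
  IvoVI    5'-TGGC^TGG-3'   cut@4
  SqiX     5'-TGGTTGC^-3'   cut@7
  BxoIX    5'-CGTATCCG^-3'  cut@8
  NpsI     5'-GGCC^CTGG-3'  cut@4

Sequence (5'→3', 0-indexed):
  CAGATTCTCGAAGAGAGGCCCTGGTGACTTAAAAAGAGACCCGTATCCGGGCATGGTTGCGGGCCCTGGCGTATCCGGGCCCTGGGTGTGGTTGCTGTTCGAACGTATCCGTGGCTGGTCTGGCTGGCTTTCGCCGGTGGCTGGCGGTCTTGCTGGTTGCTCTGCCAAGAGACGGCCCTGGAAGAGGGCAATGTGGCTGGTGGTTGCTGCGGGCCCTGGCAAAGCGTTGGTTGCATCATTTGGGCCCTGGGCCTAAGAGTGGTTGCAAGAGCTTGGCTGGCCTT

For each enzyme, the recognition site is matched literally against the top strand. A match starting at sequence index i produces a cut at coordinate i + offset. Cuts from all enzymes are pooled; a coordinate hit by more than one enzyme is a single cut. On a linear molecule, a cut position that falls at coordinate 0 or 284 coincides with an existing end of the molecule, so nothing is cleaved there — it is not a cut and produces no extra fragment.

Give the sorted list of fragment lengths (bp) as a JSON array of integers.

Scan for sites:
  FykVI (AAGAG, off=2): starts [10, 33, 166, 181, 254, 266] → cuts [12, 35, 168, 183, 256, 268]
  IvoVI (TGGCTGG, off=4): starts [111, 120, 137, 193, 273] → cuts [115, 124, 141, 197, 277]
  SqiX (TGGTTGC, off=7): starts [53, 88, 153, 200, 227, 259] → cuts [60, 95, 160, 207, 234, 266]
  BxoIX (CGTATCCG, off=8): starts [41, 69, 103] → cuts [49, 77, 111]
  NpsI (GGCCCTGG, off=4): starts [16, 61, 77, 173, 211, 242] → cuts [20, 65, 81, 177, 215, 246]

All cut coordinates (distinct, sorted): [12, 20, 35, 49, 60, 65, 77, 81, 95, 111, 115, 124, 141, 160, 168, 177, 183, 197, 207, 215, 234, 246, 256, 266, 268, 277]

Fragments:
  [0,12): 12 bp
  [12,20): 8 bp
  [20,35): 15 bp
  [35,49): 14 bp
  [49,60): 11 bp
  [60,65): 5 bp
  [65,77): 12 bp
  [77,81): 4 bp
  [81,95): 14 bp
  [95,111): 16 bp
  [111,115): 4 bp
  [115,124): 9 bp
  [124,141): 17 bp
  [141,160): 19 bp
  [160,168): 8 bp
  [168,177): 9 bp
  [177,183): 6 bp
  [183,197): 14 bp
  [197,207): 10 bp
  [207,215): 8 bp
  [215,234): 19 bp
  [234,246): 12 bp
  [246,256): 10 bp
  [256,266): 10 bp
  [266,268): 2 bp
  [268,277): 9 bp
  [277,284): 7 bp

[2,4,4,5,6,7,8,8,8,9,9,9,10,10,10,11,12,12,12,14,14,14,15,16,17,19,19]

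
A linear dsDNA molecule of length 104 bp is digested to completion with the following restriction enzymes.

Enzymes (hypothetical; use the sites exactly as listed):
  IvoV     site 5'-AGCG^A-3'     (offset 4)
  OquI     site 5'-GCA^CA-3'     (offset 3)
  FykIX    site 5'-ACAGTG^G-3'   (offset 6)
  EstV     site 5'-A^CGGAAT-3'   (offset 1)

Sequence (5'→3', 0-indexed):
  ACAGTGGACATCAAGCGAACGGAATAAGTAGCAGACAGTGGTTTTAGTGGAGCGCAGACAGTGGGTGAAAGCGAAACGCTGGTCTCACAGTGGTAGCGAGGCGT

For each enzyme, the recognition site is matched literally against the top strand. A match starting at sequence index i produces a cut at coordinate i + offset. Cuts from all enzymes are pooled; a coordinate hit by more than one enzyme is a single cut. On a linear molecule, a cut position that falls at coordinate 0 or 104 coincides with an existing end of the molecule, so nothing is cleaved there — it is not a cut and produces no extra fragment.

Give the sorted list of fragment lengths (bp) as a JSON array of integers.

Site scan:
  IvoV (AGCGA, off=4): starts [13, 69, 94] → cuts [17, 73, 98]
  OquI (GCACA, off=3): no sites
  FykIX (ACAGTGG, off=6): starts [0, 34, 57, 86] → cuts [6, 40, 63, 92]
  EstV (ACGGAAT, off=1): starts [18] → cuts [19]

All cut coordinates (distinct, sorted): [6, 17, 19, 40, 63, 73, 92, 98]

Fragments:
  [0,6): 6 bp
  [6,17): 11 bp
  [17,19): 2 bp
  [19,40): 21 bp
  [40,63): 23 bp
  [63,73): 10 bp
  [73,92): 19 bp
  [92,98): 6 bp
  [98,104): 6 bp

[2,6,6,6,10,11,19,21,23]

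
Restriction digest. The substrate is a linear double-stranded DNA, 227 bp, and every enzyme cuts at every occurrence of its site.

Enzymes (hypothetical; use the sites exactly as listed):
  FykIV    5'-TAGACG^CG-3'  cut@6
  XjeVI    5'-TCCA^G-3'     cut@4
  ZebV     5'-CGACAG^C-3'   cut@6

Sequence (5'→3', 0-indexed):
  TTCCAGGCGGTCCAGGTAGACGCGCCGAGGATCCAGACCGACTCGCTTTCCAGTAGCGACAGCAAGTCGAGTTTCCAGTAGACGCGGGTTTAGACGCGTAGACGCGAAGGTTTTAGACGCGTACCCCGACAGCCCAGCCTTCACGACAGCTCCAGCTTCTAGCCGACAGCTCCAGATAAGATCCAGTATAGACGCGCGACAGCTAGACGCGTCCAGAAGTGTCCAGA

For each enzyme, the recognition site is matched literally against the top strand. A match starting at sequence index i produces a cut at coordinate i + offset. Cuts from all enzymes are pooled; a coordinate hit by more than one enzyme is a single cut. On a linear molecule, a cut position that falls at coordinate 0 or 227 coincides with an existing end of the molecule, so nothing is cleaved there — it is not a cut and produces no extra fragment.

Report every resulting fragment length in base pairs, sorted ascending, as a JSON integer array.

Per-enzyme occurrences:
  FykIV (TAGACGCG, off=6): starts [16, 78, 90, 98, 113, 188, 203] → cuts [22, 84, 96, 104, 119, 194, 209]
  XjeVI (TCCAG, off=4): starts [1, 10, 31, 48, 73, 150, 170, 181, 211, 221] → cuts [5, 14, 35, 52, 77, 154, 174, 185, 215, 225]
  ZebV (CGACAGC, off=6): starts [56, 126, 143, 163, 196] → cuts [62, 132, 149, 169, 202]

All cut coordinates (distinct, sorted): [5, 14, 22, 35, 52, 62, 77, 84, 96, 104, 119, 132, 149, 154, 169, 174, 185, 194, 202, 209, 215, 225]

Fragments:
  [0,5): 5 bp
  [5,14): 9 bp
  [14,22): 8 bp
  [22,35): 13 bp
  [35,52): 17 bp
  [52,62): 10 bp
  [62,77): 15 bp
  [77,84): 7 bp
  [84,96): 12 bp
  [96,104): 8 bp
  [104,119): 15 bp
  [119,132): 13 bp
  [132,149): 17 bp
  [149,154): 5 bp
  [154,169): 15 bp
  [169,174): 5 bp
  [174,185): 11 bp
  [185,194): 9 bp
  [194,202): 8 bp
  [202,209): 7 bp
  [209,215): 6 bp
  [215,225): 10 bp
  [225,227): 2 bp

[2,5,5,5,6,7,7,8,8,8,9,9,10,10,11,12,13,13,15,15,15,17,17]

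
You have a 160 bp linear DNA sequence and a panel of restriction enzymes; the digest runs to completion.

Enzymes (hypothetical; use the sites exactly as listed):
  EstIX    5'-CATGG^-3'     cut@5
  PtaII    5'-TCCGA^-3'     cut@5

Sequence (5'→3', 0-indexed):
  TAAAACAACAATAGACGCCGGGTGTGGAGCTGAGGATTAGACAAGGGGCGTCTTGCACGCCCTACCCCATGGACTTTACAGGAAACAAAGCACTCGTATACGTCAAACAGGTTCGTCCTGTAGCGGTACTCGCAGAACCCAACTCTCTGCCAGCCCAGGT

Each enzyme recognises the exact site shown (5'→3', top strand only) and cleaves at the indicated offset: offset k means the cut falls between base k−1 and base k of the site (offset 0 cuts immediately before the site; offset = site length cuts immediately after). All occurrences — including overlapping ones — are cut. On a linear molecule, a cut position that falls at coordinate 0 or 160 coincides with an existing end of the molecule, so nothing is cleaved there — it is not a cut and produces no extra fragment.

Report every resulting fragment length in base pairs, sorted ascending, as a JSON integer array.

[72,88]

Per-enzyme occurrences:
  EstIX (CATGG, off=5): starts [67] → cuts [72]
  PtaII (TCCGA, off=5): no sites

Pooled cuts: [72]

Fragment lengths:
  [0,72): 72 bp
  [72,160): 88 bp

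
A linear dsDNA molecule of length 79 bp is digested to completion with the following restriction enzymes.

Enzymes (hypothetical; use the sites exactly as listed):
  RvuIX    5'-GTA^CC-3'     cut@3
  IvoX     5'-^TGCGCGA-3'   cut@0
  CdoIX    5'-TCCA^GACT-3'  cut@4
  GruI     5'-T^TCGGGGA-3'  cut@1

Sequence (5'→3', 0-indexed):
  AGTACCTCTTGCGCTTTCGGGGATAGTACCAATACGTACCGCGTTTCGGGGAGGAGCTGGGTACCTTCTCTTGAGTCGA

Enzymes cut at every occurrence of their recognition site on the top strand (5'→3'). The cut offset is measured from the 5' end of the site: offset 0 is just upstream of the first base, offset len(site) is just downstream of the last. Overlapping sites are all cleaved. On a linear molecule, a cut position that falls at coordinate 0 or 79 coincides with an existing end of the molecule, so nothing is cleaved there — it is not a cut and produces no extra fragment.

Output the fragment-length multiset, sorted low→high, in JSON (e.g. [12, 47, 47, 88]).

Per-enzyme occurrences:
  RvuIX GTACC/3: at [1, 25, 35, 60] ⇒ [4, 28, 38, 63]
  IvoX (TGCGCGA, off=0): no sites
  CdoIX (TCCAGACT, off=4): no sites
  GruI TTCGGGGA/1: at [15, 44] ⇒ [16, 45]

All cut coordinates (distinct, sorted): [4, 16, 28, 38, 45, 63]

Fragments:
  [0,4): 4 bp
  [4,16): 12 bp
  [16,28): 12 bp
  [28,38): 10 bp
  [38,45): 7 bp
  [45,63): 18 bp
  [63,79): 16 bp

[4,7,10,12,12,16,18]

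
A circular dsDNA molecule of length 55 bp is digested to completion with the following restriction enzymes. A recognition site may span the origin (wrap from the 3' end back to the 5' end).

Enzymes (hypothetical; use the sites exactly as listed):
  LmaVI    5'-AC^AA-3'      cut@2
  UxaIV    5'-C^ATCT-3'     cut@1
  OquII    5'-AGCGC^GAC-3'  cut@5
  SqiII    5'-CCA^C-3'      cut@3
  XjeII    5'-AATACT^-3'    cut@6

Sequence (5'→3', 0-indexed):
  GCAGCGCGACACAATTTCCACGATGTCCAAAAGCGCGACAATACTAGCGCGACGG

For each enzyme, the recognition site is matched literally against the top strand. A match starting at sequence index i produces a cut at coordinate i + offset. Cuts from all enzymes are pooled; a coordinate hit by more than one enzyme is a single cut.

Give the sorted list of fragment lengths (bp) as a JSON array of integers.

Scan for sites:
  LmaVI ACAA/2: at [10, 37] ⇒ [12, 39]
  UxaIV (CATCT, off=1): no sites
  OquII AGCGCGAC/5: at [2, 31, 45] ⇒ [7, 36, 50]
  SqiII CCAC/3: at [17] ⇒ [20]
  XjeII AATACT/6: at [39] ⇒ [45]

Pooled cuts: [7, 12, 20, 36, 39, 45, 50]

Fragments:
  7→12: 5 bp
  12→20: 8 bp
  20→36: 16 bp
  36→39: 3 bp
  39→45: 6 bp
  45→50: 5 bp
  50→7 (wrap): 55-50+7 = 12 bp

[3,5,5,6,8,12,16]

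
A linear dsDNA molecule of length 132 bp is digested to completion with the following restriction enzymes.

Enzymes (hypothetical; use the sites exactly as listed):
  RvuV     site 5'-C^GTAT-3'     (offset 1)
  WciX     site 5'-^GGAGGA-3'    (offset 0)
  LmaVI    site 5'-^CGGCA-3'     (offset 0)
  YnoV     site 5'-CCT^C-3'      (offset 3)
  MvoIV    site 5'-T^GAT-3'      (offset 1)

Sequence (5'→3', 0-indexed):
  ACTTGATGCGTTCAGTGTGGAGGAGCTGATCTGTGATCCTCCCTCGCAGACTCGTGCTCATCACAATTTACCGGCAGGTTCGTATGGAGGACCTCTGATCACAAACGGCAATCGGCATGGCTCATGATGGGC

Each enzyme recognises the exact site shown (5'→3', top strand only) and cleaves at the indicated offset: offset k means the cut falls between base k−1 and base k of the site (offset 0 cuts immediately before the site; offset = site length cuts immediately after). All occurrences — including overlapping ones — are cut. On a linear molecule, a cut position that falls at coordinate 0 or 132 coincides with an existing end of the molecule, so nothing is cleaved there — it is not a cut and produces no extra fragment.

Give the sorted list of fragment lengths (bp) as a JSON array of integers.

Site scan:
  RvuV (CGTAT, off=1): starts [80] → cuts [81]
  WciX (GGAGGA, off=0): starts [18, 85] → cuts [18, 85]
  LmaVI (CGGCA, off=0): starts [71, 105, 112] → cuts [71, 105, 112]
  YnoV (CCTC, off=3): starts [37, 41, 91] → cuts [40, 44, 94]
  MvoIV (TGAT, off=1): starts [3, 26, 33, 95, 124] → cuts [4, 27, 34, 96, 125]

Pooled cuts: [4, 18, 27, 34, 40, 44, 71, 81, 85, 94, 96, 105, 112, 125]

Fragments:
  [0,4): 4 bp
  [4,18): 14 bp
  [18,27): 9 bp
  [27,34): 7 bp
  [34,40): 6 bp
  [40,44): 4 bp
  [44,71): 27 bp
  [71,81): 10 bp
  [81,85): 4 bp
  [85,94): 9 bp
  [94,96): 2 bp
  [96,105): 9 bp
  [105,112): 7 bp
  [112,125): 13 bp
  [125,132): 7 bp

[2,4,4,4,6,7,7,7,9,9,9,10,13,14,27]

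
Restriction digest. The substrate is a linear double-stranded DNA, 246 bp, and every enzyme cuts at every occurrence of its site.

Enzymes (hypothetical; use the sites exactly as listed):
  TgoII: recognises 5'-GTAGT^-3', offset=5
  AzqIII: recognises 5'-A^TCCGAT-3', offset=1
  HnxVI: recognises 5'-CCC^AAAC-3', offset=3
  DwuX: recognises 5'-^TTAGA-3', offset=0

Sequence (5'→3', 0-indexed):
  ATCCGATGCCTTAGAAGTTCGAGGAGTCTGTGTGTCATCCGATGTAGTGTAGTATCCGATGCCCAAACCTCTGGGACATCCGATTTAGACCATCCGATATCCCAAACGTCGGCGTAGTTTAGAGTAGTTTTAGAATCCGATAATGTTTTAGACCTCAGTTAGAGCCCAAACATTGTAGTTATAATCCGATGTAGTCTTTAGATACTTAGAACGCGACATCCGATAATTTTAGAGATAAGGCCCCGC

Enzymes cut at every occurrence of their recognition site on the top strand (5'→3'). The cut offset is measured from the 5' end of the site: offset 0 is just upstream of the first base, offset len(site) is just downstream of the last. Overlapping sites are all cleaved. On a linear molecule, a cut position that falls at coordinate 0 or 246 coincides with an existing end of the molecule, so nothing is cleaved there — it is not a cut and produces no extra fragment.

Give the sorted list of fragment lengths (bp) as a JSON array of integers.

[1,1,1,2,5,5,6,6,8,8,9,9,10,10,10,11,11,11,11,12,12,13,14,15,18,27]

Site scan:
  TgoII GTAGT/5: at [43, 48, 113, 123, 174, 190] ⇒ [48, 53, 118, 128, 179, 195]
  AzqIII ATCCGAT/1: at [0, 36, 53, 77, 91, 134, 183, 217] ⇒ [1, 37, 54, 78, 92, 135, 184, 218]
  HnxVI CCCAAAC/3: at [61, 100, 164] ⇒ [64, 103, 167]
  DwuX TTAGA/0: at [10, 84, 118, 129, 147, 158, 197, 205, 228] ⇒ [10, 84, 118, 129, 147, 158, 197, 205, 228]

Pooled cuts: [1, 10, 37, 48, 53, 54, 64, 78, 84, 92, 103, 118, 128, 129, 135, 147, 158, 167, 179, 184, 195, 197, 205, 218, 228]

Fragments:
  [0,1): 1 bp
  [1,10): 9 bp
  [10,37): 27 bp
  [37,48): 11 bp
  [48,53): 5 bp
  [53,54): 1 bp
  [54,64): 10 bp
  [64,78): 14 bp
  [78,84): 6 bp
  [84,92): 8 bp
  [92,103): 11 bp
  [103,118): 15 bp
  [118,128): 10 bp
  [128,129): 1 bp
  [129,135): 6 bp
  [135,147): 12 bp
  [147,158): 11 bp
  [158,167): 9 bp
  [167,179): 12 bp
  [179,184): 5 bp
  [184,195): 11 bp
  [195,197): 2 bp
  [197,205): 8 bp
  [205,218): 13 bp
  [218,228): 10 bp
  [228,246): 18 bp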